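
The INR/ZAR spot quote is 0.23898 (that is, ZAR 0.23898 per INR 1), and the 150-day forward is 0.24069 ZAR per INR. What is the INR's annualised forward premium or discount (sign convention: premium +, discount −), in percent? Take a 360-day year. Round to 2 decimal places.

T = 150/360 years.
Period premium: (0.24069 − 0.23898)/0.23898 = 0.0071554.
×(1/T) gives 1.72% p.a.

+1.72%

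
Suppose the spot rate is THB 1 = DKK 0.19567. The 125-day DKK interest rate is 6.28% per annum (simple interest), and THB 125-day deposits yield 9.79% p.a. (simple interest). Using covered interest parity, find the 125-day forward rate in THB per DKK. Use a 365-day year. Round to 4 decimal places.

T = 125/365 years.
DKK accumulates by 1 + 0.0628×125/365 = 1.0215068.
THB accumulates by 1 + 0.0979×125/365 = 1.0335274.
So F = 0.19567 × 1.0215068 / 1.0335274 = 0.1933942 (DKK/THB).
Quoted the other way: 1/0.1933942 = 5.1708 THB per DKK.

5.1708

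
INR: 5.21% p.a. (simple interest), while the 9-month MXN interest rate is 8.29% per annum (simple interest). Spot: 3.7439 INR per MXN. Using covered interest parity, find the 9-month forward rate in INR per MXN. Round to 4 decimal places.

3.6625

T = 9/12 years.
INR growth factor: 1 + 0.0521×9/12 = 1.039075.
MXN accumulates by 1 + 0.0829×9/12 = 1.062175.
So F = 3.7439 × 1.039075 / 1.062175 = 3.662478 (INR/MXN).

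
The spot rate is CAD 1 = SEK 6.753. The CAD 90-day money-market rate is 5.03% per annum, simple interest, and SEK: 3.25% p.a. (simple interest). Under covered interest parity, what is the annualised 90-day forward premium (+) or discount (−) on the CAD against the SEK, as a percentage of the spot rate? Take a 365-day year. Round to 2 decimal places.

T = 90/365 years.
F = S · g_SEK/g_CAD = 6.753 × 1.0080137/1.0124027 = 6.723724.
(F − S)/S ÷ T = (6.723724 − 6.753)/6.753/(90/365) = -0.017582 → -1.76%.

-1.76%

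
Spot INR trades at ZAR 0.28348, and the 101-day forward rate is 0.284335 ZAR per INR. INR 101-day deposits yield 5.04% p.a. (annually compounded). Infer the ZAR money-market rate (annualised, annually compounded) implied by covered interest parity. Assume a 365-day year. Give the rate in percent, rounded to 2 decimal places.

T = 101/365 years.
CIP gives F = S · g_ZAR/g_INR, so g_ZAR/g_INR = 0.284335/0.28348 = 1.0030161.
INR growth factor: (1 + 0.0504)^(101/365) = 1.0136992.
Hence g_ZAR = 1.0167566.
r = 1.0167566^(365/101) − 1 = 0.061894 → 6.19%.

6.19%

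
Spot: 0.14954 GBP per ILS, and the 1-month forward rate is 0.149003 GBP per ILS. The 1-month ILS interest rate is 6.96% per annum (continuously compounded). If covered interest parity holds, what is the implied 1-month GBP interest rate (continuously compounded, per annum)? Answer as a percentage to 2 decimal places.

T = 1/12 years.
CIP gives F = S · g_GBP/g_ILS, so g_GBP/g_ILS = 0.149003/0.14954 = 0.9964090.
ILS growth factor: e^(0.0696×1/12) = 1.0058169.
So the GBP growth factor = 1.002205.
r = ln(1.002205)/(1/12) = 0.026431 → 2.64%.

2.64%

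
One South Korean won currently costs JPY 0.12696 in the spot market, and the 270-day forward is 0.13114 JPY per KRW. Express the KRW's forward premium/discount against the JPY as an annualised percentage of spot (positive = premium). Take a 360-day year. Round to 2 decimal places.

+4.39%

T = 270/360 years.
(F − S)/S = (0.13114 − 0.12696)/0.12696 = 0.0329238.
×(1/T) gives 4.39% p.a.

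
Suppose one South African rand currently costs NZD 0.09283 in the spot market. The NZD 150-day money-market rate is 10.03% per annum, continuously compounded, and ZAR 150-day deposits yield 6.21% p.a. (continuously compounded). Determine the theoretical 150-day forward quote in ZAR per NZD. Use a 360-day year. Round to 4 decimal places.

10.6023

T = 150/360 years.
NZD growth factor: e^(0.1003×150/360) = 1.04267723.
ZAR growth factor: e^(0.0621×150/360) = 1.02621266.
So F = 0.09283 × 1.04267723 / 1.02621266 = 0.094319366 (NZD/ZAR).
Invert for ZAR per NZD: 1 / 0.094319366 = 10.6023.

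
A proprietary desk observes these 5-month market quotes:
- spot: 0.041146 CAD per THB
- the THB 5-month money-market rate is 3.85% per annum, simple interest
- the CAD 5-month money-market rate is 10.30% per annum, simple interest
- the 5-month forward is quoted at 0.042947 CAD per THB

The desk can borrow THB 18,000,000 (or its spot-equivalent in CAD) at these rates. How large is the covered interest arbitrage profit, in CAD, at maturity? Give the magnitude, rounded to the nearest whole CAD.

T = 5/12 years.
Route A — deposit THB, sell forward: 18,000,000 × 1.01604167 × 0.042947 = CAD 785,446.95.
Route B — convert at spot, deposit CAD: 18,000,000 × 0.041146 × 1.04291667 = CAD 772,413.29.
The quoted forward overvalues THB, so borrow CAD, buy THB at spot, deposit the THB at 3.85%, and sell the proceeds forward at 0.042947.
Profit = 785,446.95 − 772,413.29 = CAD 13,034.

CAD 13,034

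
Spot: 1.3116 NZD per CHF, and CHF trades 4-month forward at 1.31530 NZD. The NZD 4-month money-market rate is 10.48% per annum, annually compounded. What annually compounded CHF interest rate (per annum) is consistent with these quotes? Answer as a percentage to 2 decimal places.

T = 4/12 years.
By CIP, F/S equals the NZD-to-CHF growth ratio: 1.3153/1.3116 = 1.0028210.
The NZD side grows by (1 + 0.1048)^(4/12) = 1.0337794.
That pins the CHF growth at 1.0308713.
r = 1.0308713^(12/4) − 1 = 0.095502 → 9.55%.

9.55%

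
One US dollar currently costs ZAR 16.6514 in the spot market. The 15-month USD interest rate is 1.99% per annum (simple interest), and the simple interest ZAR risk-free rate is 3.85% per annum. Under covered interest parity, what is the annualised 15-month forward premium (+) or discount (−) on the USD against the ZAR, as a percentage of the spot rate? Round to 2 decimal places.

T = 15/12 years.
No-arbitrage forward: 16.6514 × 1.048125 / 1.024875 = 17.0291486 ZAR/USD.
Annualised premium = (F − S)/S × (1/T) = (17.0291486 − 16.6514)/16.6514 ÷ (15/12) = 1.81%.

+1.81%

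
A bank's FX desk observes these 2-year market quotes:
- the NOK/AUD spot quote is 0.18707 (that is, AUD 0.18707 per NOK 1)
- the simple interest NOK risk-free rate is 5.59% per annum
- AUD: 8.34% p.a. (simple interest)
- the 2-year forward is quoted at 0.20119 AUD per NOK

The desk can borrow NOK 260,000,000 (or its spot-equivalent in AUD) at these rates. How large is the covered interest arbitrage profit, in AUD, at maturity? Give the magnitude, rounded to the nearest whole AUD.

AUD 1,406,539

T = 2 years.
Invest the NOK and cover forward: 260,000,000 × 1.111800 × 0.20119 = AUD 58,157,590.92.
Convert at spot and invest in AUD: 260,000,000 × 0.18707 × 1.166800 = AUD 56,751,051.76.
The quoted forward overvalues NOK, so borrow AUD, buy NOK at spot, deposit the NOK at 5.59%, and sell the proceeds forward at 0.20119.
Profit = 58,157,590.92 − 56,751,051.76 = AUD 1,406,539.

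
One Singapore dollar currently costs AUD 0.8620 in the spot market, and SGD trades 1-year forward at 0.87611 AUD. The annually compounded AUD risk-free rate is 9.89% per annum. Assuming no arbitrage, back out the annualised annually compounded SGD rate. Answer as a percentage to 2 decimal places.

8.12%

T = 1 year.
F/S = 0.87611/0.862 = 1.0163689 = (growth of AUD) / (growth of SGD).
AUD growth factor: (1 + 0.0989)^1 = 1.098900.
Hence g_SGD = 1.0812019.
r = 1.0812019^(1/1) − 1 = 0.081202 → 8.12%.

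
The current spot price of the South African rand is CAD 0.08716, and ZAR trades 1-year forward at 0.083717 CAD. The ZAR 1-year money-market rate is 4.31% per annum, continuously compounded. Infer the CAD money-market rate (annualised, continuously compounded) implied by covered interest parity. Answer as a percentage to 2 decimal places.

T = 1 year.
F/S = 0.083717/0.08716 = 0.9604979 = (growth of CAD) / (growth of ZAR).
The ZAR side grows by e^(0.0431×1) = 1.0440423.
So the CAD growth factor = 1.0028004.
r = ln(1.0028004)/1 = 0.002796 → 0.28%.

0.28%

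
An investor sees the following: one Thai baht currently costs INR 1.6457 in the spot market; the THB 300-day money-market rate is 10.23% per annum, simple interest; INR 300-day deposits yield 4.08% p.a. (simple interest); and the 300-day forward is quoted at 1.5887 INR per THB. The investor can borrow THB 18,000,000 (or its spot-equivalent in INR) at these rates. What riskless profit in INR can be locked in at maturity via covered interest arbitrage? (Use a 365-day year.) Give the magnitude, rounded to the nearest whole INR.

T = 300/365 years.
Invest the THB and cover forward: 18,000,000 × 1.0840821918 × 1.5887 = INR 31,001,064.81.
Convert at spot and invest in INR: 18,000,000 × 1.6457 × 1.0335342466 = INR 30,615,971.57.
The quoted forward overvalues THB, so borrow INR, buy THB at spot, deposit the THB at 10.23%, and sell the proceeds forward at 1.5887.
Arbitrage profit = |31,001,064.81 − 30,615,971.57| = INR 385,093.

INR 385,093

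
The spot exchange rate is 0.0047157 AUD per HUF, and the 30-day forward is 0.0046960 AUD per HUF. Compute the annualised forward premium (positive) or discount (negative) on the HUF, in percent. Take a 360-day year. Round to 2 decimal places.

T = 30/360 years.
HUF trades forward at -0.41775% vs spot over the period.
Annualise by dividing by T: -0.0041775 / (30/360) = -0.050130 → -5.01%.

-5.01%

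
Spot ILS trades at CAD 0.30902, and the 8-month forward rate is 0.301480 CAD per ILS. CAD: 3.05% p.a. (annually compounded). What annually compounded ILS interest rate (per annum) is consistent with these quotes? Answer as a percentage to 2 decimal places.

6.94%

T = 8/12 years.
By CIP, F/S equals the CAD-to-ILS growth ratio: 0.30148/0.30902 = 0.9756003.
The CAD side grows by (1 + 0.0305)^(8/12) = 1.0202313.
That pins the ILS growth at 1.0457472.
Annualise: 1.0457472^(12/8) − 1 = 0.069400 = 6.94%.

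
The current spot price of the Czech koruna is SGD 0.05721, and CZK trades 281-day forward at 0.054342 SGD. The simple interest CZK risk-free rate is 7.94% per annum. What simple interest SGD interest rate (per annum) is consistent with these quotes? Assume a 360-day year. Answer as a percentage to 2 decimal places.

1.12%

T = 281/360 years.
F/S = 0.054342/0.05721 = 0.9498689 = (growth of SGD) / (growth of CZK).
The CZK side grows by 1 + 0.0794×281/360 = 1.0619761.
So the SGD growth factor = 1.0087381.
(1.0087381 − 1)/T = 0.011195, i.e. 1.12%.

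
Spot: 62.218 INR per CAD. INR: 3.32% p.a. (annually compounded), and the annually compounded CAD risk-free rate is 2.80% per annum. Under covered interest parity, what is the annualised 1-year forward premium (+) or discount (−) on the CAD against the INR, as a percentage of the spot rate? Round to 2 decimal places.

+0.51%

T = 1 year.
No-arbitrage forward: 62.218 × 1.033200 / 1.028000 = 62.532721 INR/CAD.
(F − S)/S ÷ T = (62.532721 − 62.218)/62.218/1 = 0.005058 → 0.51%.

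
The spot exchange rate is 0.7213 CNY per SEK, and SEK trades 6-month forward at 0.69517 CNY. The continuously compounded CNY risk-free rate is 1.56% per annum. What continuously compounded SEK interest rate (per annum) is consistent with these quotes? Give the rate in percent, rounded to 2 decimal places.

8.94%

T = 6/12 years.
By CIP, F/S equals the CNY-to-SEK growth ratio: 0.69517/0.7213 = 0.9637737.
The CNY side grows by e^(0.0156×6/12) = 1.0078305.
Hence g_SEK = 1.0457128.
r = ln(1.0457128)/(6/12) = 0.089398 → 8.94%.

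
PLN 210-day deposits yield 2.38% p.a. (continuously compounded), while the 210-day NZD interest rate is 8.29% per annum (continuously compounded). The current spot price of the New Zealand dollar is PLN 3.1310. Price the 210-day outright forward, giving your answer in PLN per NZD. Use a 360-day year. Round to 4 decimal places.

3.0249

T = 210/360 years.
Growth of 1 PLN over T: e^(0.0238×210/360) = 1.0139802.
NZD growth factor: e^(0.0829×210/360) = 1.0495467.
Forward (PLN per NZD) = 3.131 × 1.0139802 / 1.0495467 = 3.024898.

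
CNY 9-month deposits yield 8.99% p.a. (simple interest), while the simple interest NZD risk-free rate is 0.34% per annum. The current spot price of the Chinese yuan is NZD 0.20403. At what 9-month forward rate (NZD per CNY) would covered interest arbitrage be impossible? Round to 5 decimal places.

T = 9/12 years.
Growth of 1 NZD over T: 1 + 0.0034×9/12 = 1.002550.
Growth of 1 CNY over T: 1 + 0.0899×9/12 = 1.067425.
CIP: F = S · (grow NZD)/(grow CNY) = 0.20403 × 1.002550/1.067425 = 0.1916296 NZD per CNY.

0.19163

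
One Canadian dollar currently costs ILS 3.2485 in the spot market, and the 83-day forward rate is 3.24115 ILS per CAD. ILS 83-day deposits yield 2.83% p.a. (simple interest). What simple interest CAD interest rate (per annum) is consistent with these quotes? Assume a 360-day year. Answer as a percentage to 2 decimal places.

3.82%

T = 83/360 years.
By CIP, F/S equals the ILS-to-CAD growth ratio: 3.24115/3.2485 = 0.9977374.
ILS growth factor: 1 + 0.0283×83/360 = 1.0065247.
Hence g_CAD = 1.0088072.
(1.0088072 − 1)/T = 0.038200, i.e. 3.82%.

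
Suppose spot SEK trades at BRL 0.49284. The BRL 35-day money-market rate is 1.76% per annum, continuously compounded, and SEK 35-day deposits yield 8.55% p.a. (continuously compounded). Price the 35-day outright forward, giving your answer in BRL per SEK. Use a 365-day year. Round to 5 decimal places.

0.48964

T = 35/365 years.
Growth of 1 BRL over T: e^(0.0176×35/365) = 1.0016891.
SEK growth factor: e^(0.0855×35/365) = 1.0082323.
CIP: F = S · (grow BRL)/(grow SEK) = 0.49284 × 1.0016891/1.0082323 = 0.4896416 BRL per SEK.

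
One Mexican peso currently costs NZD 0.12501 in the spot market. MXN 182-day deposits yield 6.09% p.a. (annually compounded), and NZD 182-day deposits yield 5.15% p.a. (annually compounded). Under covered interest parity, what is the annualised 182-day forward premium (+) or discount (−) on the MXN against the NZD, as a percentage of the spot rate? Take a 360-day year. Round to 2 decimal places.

-0.89%

T = 182/360 years.
F = S · g_NZD/g_MXN = 0.12501 × 1.0257129/1.0303383 = 0.12444880.
Annualised premium = (F − S)/S × (1/T) = (0.12444880 − 0.12501)/0.12501 ÷ (182/360) = -0.89%.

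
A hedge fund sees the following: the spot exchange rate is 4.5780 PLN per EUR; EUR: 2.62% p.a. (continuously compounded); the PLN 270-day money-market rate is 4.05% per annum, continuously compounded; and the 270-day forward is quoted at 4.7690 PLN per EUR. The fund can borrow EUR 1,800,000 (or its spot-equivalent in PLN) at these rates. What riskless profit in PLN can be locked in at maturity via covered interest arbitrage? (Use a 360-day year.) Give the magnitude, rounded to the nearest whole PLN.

T = 270/360 years.
Invest the EUR and cover forward: 1,800,000 × 1.019844332 × 4.7690 = PLN 8,754,547.71.
Convert at spot and invest in PLN: 1,800,000 × 4.5780 × 1.030841027 = PLN 8,494,542.40.
The quoted forward overvalues EUR, so borrow PLN, buy EUR at spot, deposit the EUR at 2.62%, and sell the proceeds forward at 4.7690.
Profit = 8,754,547.71 − 8,494,542.40 = PLN 260,005.

PLN 260,005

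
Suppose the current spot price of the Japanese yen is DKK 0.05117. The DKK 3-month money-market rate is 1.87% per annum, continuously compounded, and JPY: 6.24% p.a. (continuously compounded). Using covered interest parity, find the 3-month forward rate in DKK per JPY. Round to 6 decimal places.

T = 3/12 years.
DKK accumulates by e^(0.0187×3/12) = 1.0046859.
JPY growth factor: e^(0.0624×3/12) = 1.0157223.
So F = 0.05117 × 1.0046859 / 1.0157223 = 0.05061401 (DKK/JPY).

0.050614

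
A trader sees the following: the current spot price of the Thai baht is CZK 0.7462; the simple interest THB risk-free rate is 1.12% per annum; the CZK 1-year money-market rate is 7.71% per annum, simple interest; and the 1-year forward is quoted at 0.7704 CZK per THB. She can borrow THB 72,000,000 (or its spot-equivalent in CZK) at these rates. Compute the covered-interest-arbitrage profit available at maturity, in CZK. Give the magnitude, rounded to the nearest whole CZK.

CZK 1,778,655

T = 1 year.
Invest the THB and cover forward: 72,000,000 × 1.011200 × 0.7704 = CZK 56,090,050.56.
Convert at spot and invest in CZK: 72,000,000 × 0.7462 × 1.077100 = CZK 57,868,705.44.
The quoted forward undervalues THB, so borrow THB, convert to CZK at spot, deposit the CZK at 7.71%, and buy THB forward at 0.7704 to cover the loan.
The gap between the two covered legs is CZK 1,778,655.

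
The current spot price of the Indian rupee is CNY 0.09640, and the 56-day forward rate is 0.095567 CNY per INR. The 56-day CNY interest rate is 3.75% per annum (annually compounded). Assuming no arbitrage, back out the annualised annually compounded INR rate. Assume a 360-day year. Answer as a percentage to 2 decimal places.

9.70%

T = 56/360 years.
F/S = 0.095567/0.0964 = 0.9913589 = (growth of CNY) / (growth of INR).
The CNY side grows by (1 + 0.0375)^(56/360) = 1.005743.
So the INR growth factor = 1.0145095.
r = 1.0145095^(360/56) − 1 = 0.097028 → 9.70%.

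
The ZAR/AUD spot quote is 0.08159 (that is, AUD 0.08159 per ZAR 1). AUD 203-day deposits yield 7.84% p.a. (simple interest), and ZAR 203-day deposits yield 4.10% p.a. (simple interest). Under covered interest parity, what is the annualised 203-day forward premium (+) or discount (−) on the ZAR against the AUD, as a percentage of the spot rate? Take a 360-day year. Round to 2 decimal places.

+3.66%

T = 203/360 years.
No-arbitrage forward: 0.08159 × 1.0442089 / 1.0231194 = 0.08327181 AUD/ZAR.
Annualised premium = (F − S)/S × (1/T) = (0.08327181 − 0.08159)/0.08159 ÷ (203/360) = 3.66%.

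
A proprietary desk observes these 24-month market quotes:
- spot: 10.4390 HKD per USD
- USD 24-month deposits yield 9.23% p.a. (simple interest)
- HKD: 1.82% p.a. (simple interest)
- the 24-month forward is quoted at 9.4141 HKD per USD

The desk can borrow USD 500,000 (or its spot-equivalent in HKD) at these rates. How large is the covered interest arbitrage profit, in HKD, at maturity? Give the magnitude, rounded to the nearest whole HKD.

HKD 166,482

T = 2 years.
Route A — deposit USD, sell forward: 500,000 × 1.184600 × 9.4141 = HKD 5,575,971.43.
Route B — convert at spot, deposit HKD: 500,000 × 10.4390 × 1.036400 = HKD 5,409,489.80.
The quoted forward overvalues USD, so borrow HKD, buy USD at spot, deposit the USD at 9.23%, and sell the proceeds forward at 9.4141.
Profit = 5,575,971.43 − 5,409,489.80 = HKD 166,482.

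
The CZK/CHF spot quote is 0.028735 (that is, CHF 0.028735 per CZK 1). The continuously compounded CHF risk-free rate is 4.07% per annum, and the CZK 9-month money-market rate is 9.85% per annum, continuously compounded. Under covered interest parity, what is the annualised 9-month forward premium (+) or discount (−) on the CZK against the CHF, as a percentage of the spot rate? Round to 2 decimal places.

-5.66%

T = 9/12 years.
No-arbitrage forward: 0.028735 × 1.0309957 / 1.0766722 = 0.027515953 CHF/CZK.
(F − S)/S ÷ T = (0.027515953 − 0.028735)/0.028735/(9/12) = -0.056565 → -5.66%.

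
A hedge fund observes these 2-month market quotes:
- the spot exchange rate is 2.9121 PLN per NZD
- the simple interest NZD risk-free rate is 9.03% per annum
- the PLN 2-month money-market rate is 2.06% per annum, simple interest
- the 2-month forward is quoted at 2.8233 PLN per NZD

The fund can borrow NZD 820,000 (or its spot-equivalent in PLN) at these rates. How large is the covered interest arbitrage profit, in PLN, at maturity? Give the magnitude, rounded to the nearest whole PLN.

PLN 46,172

T = 2/12 years.
Invest the NZD and cover forward: 820,000 × 1.015050 × 2.8233 = PLN 2,349,948.35.
Convert at spot and invest in PLN: 820,000 × 2.9121 × 1.003433333 = PLN 2,396,120.53.
The quoted forward undervalues NZD, so borrow NZD, convert to PLN at spot, deposit the PLN at 2.06%, and buy NZD forward at 2.8233 to cover the loan.
Arbitrage profit = |2,349,948.35 − 2,396,120.53| = PLN 46,172.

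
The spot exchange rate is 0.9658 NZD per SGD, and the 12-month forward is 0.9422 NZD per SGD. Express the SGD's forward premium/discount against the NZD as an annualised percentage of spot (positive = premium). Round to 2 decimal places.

T = 1 year.
Period premium: (0.9422 − 0.9658)/0.9658 = -0.0244357.
Annualise by dividing by T: -0.0244357 / 1 = -0.024436 → -2.44%.

-2.44%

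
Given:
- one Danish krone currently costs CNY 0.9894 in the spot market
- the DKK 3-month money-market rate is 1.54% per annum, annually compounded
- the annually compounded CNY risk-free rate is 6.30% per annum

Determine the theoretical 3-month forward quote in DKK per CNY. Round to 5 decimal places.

T = 3/12 years.
CNY growth factor: (1 + 0.0630)^(3/12) = 1.015391.
Growth of 1 DKK over T: (1 + 0.0154)^(3/12) = 1.003828.
CIP: F = S · (grow CNY)/(grow DKK) = 0.9894 × 1.015391/1.003828 = 1.000797 CNY per DKK.
Invert for DKK per CNY: 1 / 1.000797 = 0.99920.

0.99920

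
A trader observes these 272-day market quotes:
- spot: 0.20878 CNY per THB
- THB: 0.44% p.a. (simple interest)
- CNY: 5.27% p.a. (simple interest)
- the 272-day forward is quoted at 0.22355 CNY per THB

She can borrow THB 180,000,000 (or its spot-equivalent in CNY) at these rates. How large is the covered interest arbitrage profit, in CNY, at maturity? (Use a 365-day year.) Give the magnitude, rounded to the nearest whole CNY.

CNY 1,314,670

T = 272/365 years.
Keep in THB, deliver into the forward: 180,000,000·1.0032789041·0.22355 = CNY 40,370,939.82.
Swap to CNY now, deposit: 180,000,000·0.20878·1.0392723288 = CNY 39,056,269.83.
The quoted forward overvalues THB, so borrow CNY, buy THB at spot, deposit the THB at 0.44%, and sell the proceeds forward at 0.22355.
Arbitrage profit = |40,370,939.82 − 39,056,269.83| = CNY 1,314,670.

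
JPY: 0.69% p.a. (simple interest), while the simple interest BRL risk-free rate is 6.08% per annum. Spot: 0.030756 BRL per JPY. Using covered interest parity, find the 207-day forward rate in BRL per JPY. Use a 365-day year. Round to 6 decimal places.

T = 207/365 years.
Growth of 1 BRL over T: 1 + 0.0608×207/365 = 1.0344811.
Growth of 1 JPY over T: 1 + 0.0069×207/365 = 1.0039132.
Forward (BRL per JPY) = 0.030756 × 1.0344811 / 1.0039132 = 0.03169248.

0.031692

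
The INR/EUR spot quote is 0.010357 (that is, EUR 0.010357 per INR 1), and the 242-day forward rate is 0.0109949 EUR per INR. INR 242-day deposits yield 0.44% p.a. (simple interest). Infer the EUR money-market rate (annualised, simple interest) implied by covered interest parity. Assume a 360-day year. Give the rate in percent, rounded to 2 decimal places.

9.63%

T = 242/360 years.
By CIP, F/S equals the EUR-to-INR growth ratio: 0.0109949/0.010357 = 1.0615912.
INR growth factor: 1 + 0.0044×242/360 = 1.0029578.
That pins the EUR growth at 1.0647312.
(1.0647312 − 1)/T = 0.096294, i.e. 9.63%.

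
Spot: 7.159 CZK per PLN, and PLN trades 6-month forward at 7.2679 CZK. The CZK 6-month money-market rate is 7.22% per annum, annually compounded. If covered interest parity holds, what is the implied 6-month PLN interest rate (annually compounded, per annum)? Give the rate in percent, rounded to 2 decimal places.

4.03%

T = 6/12 years.
By CIP, F/S equals the CZK-to-PLN growth ratio: 7.2679/7.159 = 1.0152116.
The CZK side grows by (1 + 0.0722)^(6/12) = 1.0354709.
Hence g_PLN = 1.0199557.
r = 1.0199557^(12/6) − 1 = 0.040310 → 4.03%.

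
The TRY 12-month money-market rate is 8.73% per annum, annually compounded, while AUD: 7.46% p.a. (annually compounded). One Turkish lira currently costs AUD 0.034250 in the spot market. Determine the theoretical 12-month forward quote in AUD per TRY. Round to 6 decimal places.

T = 1 year.
Growth of 1 AUD over T: (1 + 0.0746)^1 = 1.074600.
TRY accumulates by (1 + 0.0873)^1 = 1.087300.
So F = 0.03425 × 1.074600 / 1.087300 = 0.03384995 (AUD/TRY).

0.033850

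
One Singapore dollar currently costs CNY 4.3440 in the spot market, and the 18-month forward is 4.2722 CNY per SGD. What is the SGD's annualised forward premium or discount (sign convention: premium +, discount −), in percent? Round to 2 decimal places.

T = 18/12 years.
SGD trades forward at -1.65285% vs spot over the period.
Annualise by dividing by T: -0.0165285 / (18/12) = -0.011019 → -1.10%.

-1.10%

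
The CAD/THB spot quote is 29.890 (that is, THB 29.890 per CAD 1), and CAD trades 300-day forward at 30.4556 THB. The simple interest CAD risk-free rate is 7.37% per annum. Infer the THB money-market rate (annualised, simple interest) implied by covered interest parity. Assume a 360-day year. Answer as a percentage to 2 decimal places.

9.78%

T = 300/360 years.
CIP gives F = S · g_THB/g_CAD, so g_THB/g_CAD = 30.4556/29.89 = 1.0189227.
CAD growth factor: 1 + 0.0737×300/360 = 1.0614167.
So the THB growth factor = 1.0815016.
(1.0815016 − 1)/T = 0.097802, i.e. 9.78%.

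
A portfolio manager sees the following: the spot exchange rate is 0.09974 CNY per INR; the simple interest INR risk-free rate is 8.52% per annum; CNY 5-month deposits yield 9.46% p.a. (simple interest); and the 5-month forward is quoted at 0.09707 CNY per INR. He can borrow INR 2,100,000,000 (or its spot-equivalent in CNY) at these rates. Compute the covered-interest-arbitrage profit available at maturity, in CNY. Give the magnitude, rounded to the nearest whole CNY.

T = 5/12 years.
Route A — deposit INR, sell forward: 2,100,000,000 × 1.035500 × 0.09707 = CNY 211,083,568.50.
Route B — convert at spot, deposit CNY: 2,100,000,000 × 0.09974 × 1.03941666667 = CNY 217,709,978.50.
The quoted forward undervalues INR, so borrow INR, convert to CNY at spot, deposit the CNY at 9.46%, and buy INR forward at 0.09707 to cover the loan.
The gap between the two covered legs is CNY 6,626,410.

CNY 6,626,410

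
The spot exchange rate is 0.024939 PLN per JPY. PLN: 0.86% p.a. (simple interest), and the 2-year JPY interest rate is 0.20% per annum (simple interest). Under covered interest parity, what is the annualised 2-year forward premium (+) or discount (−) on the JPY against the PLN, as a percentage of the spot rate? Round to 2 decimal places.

T = 2 years.
No-arbitrage forward: 0.024939 × 1.017200 / 1.004000 = 0.025266883 PLN/JPY.
Annualised premium = (F − S)/S × (1/T) = (0.025266883 − 0.024939)/0.024939 ÷ 2 = 0.66%.

+0.66%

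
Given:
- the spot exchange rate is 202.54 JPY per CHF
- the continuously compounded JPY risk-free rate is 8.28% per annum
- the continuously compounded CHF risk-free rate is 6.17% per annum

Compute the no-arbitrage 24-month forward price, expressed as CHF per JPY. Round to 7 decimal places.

0.0047333

T = 2 years.
JPY growth factor: e^(0.0828×2) = 1.180101.
CHF growth factor: e^(0.0617×2) = 1.1313369.
Forward (JPY per CHF) = 202.54 × 1.180101 / 1.1313369 = 211.2701.
Invert for CHF per JPY: 1 / 211.2701 = 0.0047333.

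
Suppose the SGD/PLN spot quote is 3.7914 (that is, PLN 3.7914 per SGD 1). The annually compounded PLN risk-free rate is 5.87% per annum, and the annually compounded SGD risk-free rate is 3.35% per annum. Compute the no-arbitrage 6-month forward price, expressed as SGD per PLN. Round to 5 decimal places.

0.26060

T = 6/12 years.
PLN growth factor: (1 + 0.0587)^(6/12) = 1.0289315.
SGD accumulates by (1 + 0.0335)^(6/12) = 1.016612.
CIP: F = S · (grow PLN)/(grow SGD) = 3.7914 × 1.0289315/1.016612 = 3.837345 PLN per SGD.
Invert for SGD per PLN: 1 / 3.837345 = 0.26060.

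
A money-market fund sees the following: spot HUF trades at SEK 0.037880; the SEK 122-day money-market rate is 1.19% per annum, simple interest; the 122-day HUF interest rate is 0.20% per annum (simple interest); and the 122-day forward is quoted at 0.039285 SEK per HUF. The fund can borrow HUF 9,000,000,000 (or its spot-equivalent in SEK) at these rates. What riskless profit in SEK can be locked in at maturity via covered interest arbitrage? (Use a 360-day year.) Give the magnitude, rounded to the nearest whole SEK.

SEK 11,509,784

T = 122/360 years.
Invest the HUF and cover forward: 9,000,000,000 × 1.00067777778 × 0.039285 = SEK 353,804,638.50.
Convert at spot and invest in SEK: 9,000,000,000 × 0.037880 × 1.00403277778 = SEK 342,294,854.60.
The quoted forward overvalues HUF, so borrow SEK, buy HUF at spot, deposit the HUF at 0.20%, and sell the proceeds forward at 0.039285.
Profit = 353,804,638.50 − 342,294,854.60 = SEK 11,509,784.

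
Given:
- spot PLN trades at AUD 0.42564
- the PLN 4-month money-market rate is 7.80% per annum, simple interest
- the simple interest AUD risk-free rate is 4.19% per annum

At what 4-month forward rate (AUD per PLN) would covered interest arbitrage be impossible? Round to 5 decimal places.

0.42065

T = 4/12 years.
AUD accumulates by 1 + 0.0419×4/12 = 1.0139667.
PLN growth factor: 1 + 0.0780×4/12 = 1.026000.
Forward (AUD per PLN) = 0.42564 × 1.0139667 / 1.026000 = 0.4206479.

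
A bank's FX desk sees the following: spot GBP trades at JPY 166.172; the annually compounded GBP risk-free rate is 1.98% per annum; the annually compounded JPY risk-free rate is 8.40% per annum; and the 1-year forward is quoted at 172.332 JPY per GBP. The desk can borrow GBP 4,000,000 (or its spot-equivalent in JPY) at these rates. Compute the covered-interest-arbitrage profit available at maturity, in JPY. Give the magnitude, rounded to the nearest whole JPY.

JPY 17,545,098

T = 1 year.
Route A — deposit GBP, sell forward: 4,000,000 × 1.019800 × 172.332 = JPY 702,976,694.40.
Route B — convert at spot, deposit JPY: 4,000,000 × 166.172 × 1.084000 = JPY 720,521,792.00.
The quoted forward undervalues GBP, so borrow GBP, convert to JPY at spot, deposit the JPY at 8.40%, and buy GBP forward at 172.332 to cover the loan.
The gap between the two covered legs is JPY 17,545,098.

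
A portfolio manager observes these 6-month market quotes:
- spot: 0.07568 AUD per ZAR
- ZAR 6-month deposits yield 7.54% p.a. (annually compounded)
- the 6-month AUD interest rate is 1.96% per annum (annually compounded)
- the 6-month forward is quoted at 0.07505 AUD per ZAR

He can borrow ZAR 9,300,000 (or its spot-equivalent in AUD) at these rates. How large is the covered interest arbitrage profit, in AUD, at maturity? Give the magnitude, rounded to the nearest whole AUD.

AUD 13,112

T = 6/12 years.
Invest the ZAR and cover forward: 9,300,000 × 1.03701495 × 0.07505 = AUD 723,800.14.
Convert at spot and invest in AUD: 9,300,000 × 0.07568 × 1.00975244 = AUD 710,688.00.
The quoted forward overvalues ZAR, so borrow AUD, buy ZAR at spot, deposit the ZAR at 7.54%, and sell the proceeds forward at 0.07505.
Arbitrage profit = |723,800.14 − 710,688.00| = AUD 13,112.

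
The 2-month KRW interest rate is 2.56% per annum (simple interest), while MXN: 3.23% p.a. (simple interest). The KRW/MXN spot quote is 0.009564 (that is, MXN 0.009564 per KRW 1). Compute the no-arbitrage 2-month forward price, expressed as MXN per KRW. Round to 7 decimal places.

0.0095746

T = 2/12 years.
MXN accumulates by 1 + 0.0323×2/12 = 1.0053833.
KRW accumulates by 1 + 0.0256×2/12 = 1.0042667.
Forward (MXN per KRW) = 0.009564 × 1.0053833 / 1.0042667 = 0.009574634.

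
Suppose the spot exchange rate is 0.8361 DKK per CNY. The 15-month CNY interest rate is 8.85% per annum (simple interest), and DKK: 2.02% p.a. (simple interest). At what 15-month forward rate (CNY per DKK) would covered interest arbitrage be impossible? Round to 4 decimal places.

T = 15/12 years.
DKK accumulates by 1 + 0.0202×15/12 = 1.025250.
Growth of 1 CNY over T: 1 + 0.0885×15/12 = 1.110625.
So F = 0.8361 × 1.025250 / 1.110625 = 0.7718280 (DKK/CNY).
Quoted the other way: 1/0.7718280 = 1.2956 CNY per DKK.

1.2956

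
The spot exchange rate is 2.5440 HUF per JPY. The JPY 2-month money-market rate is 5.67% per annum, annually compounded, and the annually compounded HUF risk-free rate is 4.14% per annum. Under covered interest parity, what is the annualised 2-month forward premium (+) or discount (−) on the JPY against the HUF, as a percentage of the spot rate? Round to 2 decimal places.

T = 2/12 years.
F = S · g_HUF/g_JPY = 2.544 × 1.0067839/1.0092342 = 2.5378235.
(F − S)/S ÷ T = (2.5378235 − 2.544)/2.544/(2/12) = -0.014567 → -1.46%.

-1.46%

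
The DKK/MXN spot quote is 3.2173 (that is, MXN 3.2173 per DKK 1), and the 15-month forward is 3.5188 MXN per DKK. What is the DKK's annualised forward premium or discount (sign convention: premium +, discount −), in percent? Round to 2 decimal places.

+7.50%

T = 15/12 years.
DKK trades forward at +9.37121% vs spot over the period.
×(1/T) gives 7.50% p.a.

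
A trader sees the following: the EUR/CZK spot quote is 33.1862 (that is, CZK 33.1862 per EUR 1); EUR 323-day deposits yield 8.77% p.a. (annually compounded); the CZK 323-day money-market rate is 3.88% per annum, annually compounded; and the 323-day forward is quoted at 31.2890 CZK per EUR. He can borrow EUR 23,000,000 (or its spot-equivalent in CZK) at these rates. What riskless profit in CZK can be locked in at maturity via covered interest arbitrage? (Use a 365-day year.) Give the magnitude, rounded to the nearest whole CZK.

T = 323/365 years.
Invest the EUR and cover forward: 23,000,000 × 1.07722910324 × 31.2890 = CZK 775,224,692.46.
Convert at spot and invest in CZK: 23,000,000 × 33.1862 × 1.03425977793 = CZK 789,432,492.37.
The quoted forward undervalues EUR, so borrow EUR, convert to CZK at spot, deposit the CZK at 3.88%, and buy EUR forward at 31.2890 to cover the loan.
The gap between the two covered legs is CZK 14,207,800.

CZK 14,207,800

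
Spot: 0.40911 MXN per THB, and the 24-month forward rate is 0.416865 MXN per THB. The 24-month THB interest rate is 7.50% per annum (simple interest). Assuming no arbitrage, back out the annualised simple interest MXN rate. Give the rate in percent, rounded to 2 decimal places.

8.59%

T = 2 years.
F/S = 0.416865/0.40911 = 1.0189558 = (growth of MXN) / (growth of THB).
THB growth factor: 1 + 0.0750×2 = 1.150000.
So the MXN growth factor = 1.1717992.
(1.1717992 − 1)/T = 0.085900, i.e. 8.59%.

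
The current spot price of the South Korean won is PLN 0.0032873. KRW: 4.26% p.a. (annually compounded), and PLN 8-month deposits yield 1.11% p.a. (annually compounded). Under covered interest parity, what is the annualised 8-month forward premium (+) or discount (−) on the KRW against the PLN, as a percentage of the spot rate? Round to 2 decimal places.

T = 8/12 years.
F = S · g_PLN/g_KRW = 0.0032873 × 1.0073864/1.0282021 = 0.0032207494.
Annualised premium = (F − S)/S × (1/T) = (0.0032207494 − 0.0032873)/0.0032873 ÷ (8/12) = -3.04%.

-3.04%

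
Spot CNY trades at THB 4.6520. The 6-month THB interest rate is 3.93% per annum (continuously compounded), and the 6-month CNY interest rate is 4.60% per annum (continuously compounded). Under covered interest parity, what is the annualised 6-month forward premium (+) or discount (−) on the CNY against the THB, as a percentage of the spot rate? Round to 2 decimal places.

-0.67%

T = 6/12 years.
No-arbitrage forward: 4.652 × 1.0198443 / 1.0232665 = 4.6364419 THB/CNY.
Annualised premium = (F − S)/S × (1/T) = (4.6364419 − 4.652)/4.652 ÷ (6/12) = -0.67%.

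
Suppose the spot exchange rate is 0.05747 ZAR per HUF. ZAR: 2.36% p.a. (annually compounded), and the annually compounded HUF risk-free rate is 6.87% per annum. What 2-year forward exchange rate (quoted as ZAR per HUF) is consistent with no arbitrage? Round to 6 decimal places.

0.052722

T = 2 years.
ZAR growth factor: (1 + 0.0236)^2 = 1.047757.
Growth of 1 HUF over T: (1 + 0.0687)^2 = 1.1421197.
Forward (ZAR per HUF) = 0.05747 × 1.047757 / 1.1421197 = 0.05272179.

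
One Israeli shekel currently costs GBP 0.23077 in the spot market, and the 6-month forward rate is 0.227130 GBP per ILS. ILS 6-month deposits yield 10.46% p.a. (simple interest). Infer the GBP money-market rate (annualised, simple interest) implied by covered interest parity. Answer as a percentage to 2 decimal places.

T = 6/12 years.
F/S = 0.22713/0.23077 = 0.9842267 = (growth of GBP) / (growth of ILS).
ILS growth factor: 1 + 0.1046×6/12 = 1.052300.
Hence g_GBP = 1.0357018.
(1.0357018 − 1)/T = 0.071404, i.e. 7.14%.

7.14%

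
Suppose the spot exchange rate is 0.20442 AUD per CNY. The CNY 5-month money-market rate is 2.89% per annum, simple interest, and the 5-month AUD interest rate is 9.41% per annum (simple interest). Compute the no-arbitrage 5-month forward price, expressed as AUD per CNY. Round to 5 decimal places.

0.20991

T = 5/12 years.
Growth of 1 AUD over T: 1 + 0.0941×5/12 = 1.0392083.
CNY growth factor: 1 + 0.0289×5/12 = 1.0120417.
Forward (AUD per CNY) = 0.20442 × 1.0392083 / 1.0120417 = 0.2099073.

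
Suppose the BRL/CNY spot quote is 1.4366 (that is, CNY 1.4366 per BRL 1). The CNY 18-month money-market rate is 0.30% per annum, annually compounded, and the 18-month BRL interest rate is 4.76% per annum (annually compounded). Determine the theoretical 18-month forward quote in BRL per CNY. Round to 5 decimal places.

0.74303

T = 18/12 years.
Growth of 1 CNY over T: (1 + 0.0030)^(18/12) = 1.0045034.
BRL growth factor: (1 + 0.0476)^(18/12) = 1.072243.
So F = 1.4366 × 1.0045034 / 1.072243 = 1.345842 (CNY/BRL).
Quoted the other way: 1/1.345842 = 0.74303 BRL per CNY.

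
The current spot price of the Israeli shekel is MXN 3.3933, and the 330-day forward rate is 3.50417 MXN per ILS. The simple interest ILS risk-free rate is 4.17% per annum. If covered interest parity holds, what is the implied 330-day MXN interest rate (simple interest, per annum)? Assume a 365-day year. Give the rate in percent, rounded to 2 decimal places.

7.92%

T = 330/365 years.
CIP gives F = S · g_MXN/g_ILS, so g_MXN/g_ILS = 3.50417/3.3933 = 1.0326732.
The ILS side grows by 1 + 0.0417×330/365 = 1.0377014.
So the MXN growth factor = 1.0716064.
r = (1.0716064 − 1)/(330/365) = 0.079201 → 7.92%.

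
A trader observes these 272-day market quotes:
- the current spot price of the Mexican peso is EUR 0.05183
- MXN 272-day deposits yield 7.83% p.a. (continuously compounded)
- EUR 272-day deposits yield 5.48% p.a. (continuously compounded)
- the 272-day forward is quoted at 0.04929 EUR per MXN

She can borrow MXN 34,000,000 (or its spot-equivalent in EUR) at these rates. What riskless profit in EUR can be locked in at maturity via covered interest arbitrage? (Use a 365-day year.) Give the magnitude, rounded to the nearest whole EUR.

T = 272/365 years.
Invest the MXN and cover forward: 34,000,000 × 1.060085525 × 0.04929 = EUR 1,776,554.93.
Convert at spot and invest in EUR: 34,000,000 × 0.05183 × 1.041682569 = EUR 1,835,673.86.
The quoted forward undervalues MXN, so borrow MXN, convert to EUR at spot, deposit the EUR at 5.48%, and buy MXN forward at 0.04929 to cover the loan.
Arbitrage profit = |1,776,554.93 − 1,835,673.86| = EUR 59,119.

EUR 59,119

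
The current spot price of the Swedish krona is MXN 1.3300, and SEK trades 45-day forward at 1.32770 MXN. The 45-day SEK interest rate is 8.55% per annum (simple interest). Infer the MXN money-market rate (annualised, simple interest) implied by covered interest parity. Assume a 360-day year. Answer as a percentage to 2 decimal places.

7.15%

T = 45/360 years.
F/S = 1.3277/1.33 = 0.9982707 = (growth of MXN) / (growth of SEK).
SEK growth factor: 1 + 0.0855×45/360 = 1.0106875.
Hence g_MXN = 1.0089397.
r = (1.0089397 − 1)/(45/360) = 0.071518 → 7.15%.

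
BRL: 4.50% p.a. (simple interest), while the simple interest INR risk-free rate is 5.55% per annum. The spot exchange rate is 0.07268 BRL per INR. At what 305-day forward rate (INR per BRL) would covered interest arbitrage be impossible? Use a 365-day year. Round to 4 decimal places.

13.8753

T = 305/365 years.
BRL growth factor: 1 + 0.0450×305/365 = 1.03760274.
INR growth factor: 1 + 0.0555×305/365 = 1.04637671.
CIP: F = S · (grow BRL)/(grow INR) = 0.07268 × 1.03760274/1.04637671 = 0.072070571 BRL per INR.
Invert for INR per BRL: 1 / 0.072070571 = 13.8753.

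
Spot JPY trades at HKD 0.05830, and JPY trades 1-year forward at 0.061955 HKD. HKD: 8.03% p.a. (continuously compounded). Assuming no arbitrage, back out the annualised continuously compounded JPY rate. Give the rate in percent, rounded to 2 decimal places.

1.95%

T = 1 year.
By CIP, F/S equals the HKD-to-JPY growth ratio: 0.061955/0.0583 = 1.0626930.
The HKD side grows by e^(0.0803×1) = 1.0836121.
So the JPY growth factor = 1.019685.
Take logs: ln 1.019685 / 1 = 0.019494, so 1.95%.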